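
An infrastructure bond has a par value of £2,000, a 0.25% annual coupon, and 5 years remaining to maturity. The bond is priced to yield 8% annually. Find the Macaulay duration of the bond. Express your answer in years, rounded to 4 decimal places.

4.9689 years

Periodic yield y = 0.08. Discount each cash flow and weight by its year:
  t   CF        PV=CF/(1+0.08)^t    t·PV
  1         5.00         4.6296         4.6296
  2         5.00         4.2867         8.5734
  3         5.00         3.9692        11.9075
  4         5.00         3.6751        14.7006
  5     2,005.00     1,364.5693     6,822.8466
  Σ                  1,381.1299     6,862.6576
Price P = Σ PV = 1,381.1299.
Macaulay duration = Σ(t·PV) / P = 6,862.6576 / 1,381.1299 = 4.96887 years.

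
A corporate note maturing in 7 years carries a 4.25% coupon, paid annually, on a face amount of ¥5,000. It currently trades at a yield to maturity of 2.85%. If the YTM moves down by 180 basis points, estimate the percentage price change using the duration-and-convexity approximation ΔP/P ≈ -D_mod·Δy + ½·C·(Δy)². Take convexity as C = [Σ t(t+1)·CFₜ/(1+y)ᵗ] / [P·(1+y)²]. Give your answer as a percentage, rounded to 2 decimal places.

With y = 0.0285:
  t   CF        PV=CF/(1+0.0285)^t    t·PV        t(t+1)·PV
  1       212.50       206.6116       206.6116         413.2231
  2       212.50       200.8863       401.7726       1,205.3179
  3       212.50       195.3197       585.9591       2,343.8364
  4       212.50       189.9073       759.6294       3,798.1468
  5       212.50       184.6450       923.2248       5,539.3488
  6       212.50       179.5284     1,077.1704       7,540.1928
  7     5,212.50     4,281.6976    29,971.8835     239,775.0680
  Σ                  5,438.5959    33,926.2513     260,615.1337
P = 5,438.5959; D_Mac = 6.23805 yrs; D_mod = 6.06520 yrs; C = 45.30063.
Duration effect: -6.06520 × (-0.018) = +0.109174
Convexity effect: 0.5 × 45.30063 × (-0.018)² = +0.0073387
ΔP/P ≈ +0.109174 + 0.0073387 = +0.116512 = +11.6512%.

+11.65%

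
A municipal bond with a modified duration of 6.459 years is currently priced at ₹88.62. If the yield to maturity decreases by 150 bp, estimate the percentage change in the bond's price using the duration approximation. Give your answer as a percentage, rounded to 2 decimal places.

+9.69%

Duration approximation: ΔP/P ≈ -D_mod · Δy = -6.459 × (-0.015) = +0.096885.
As a percentage: +9.6885%.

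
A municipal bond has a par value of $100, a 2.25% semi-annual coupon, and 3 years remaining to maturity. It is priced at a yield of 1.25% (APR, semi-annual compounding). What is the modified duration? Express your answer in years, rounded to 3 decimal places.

Periodic yield y = 0.00625. First find Macaulay duration:
  t   CF        PV=CF/(1+0.00625)^t    t·PV
  1        1.125         1.1180         1.1180
  2        1.125         1.1111         2.2221
  3        1.125         1.1042         3.3125
  4        1.125         1.0973         4.3892
  5        1.125         1.0905         5.4525
  6      101.125        97.4144       584.4864
  Σ                    102.9355       600.9808
P = 102.9355; Macaulay duration = 600.9808 / 102.9355 = 5.83842 half-year periods = 2.91921 years.
Modified duration = D_Mac / (1 + y) = 2.91921 / 1.00625 = 2.90108 years.

2.901 years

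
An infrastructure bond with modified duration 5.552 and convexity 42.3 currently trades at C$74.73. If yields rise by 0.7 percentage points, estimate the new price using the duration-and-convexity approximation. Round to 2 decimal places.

C$71.90

Duration effect: -D_mod·Δy = -5.552 × (+0.007) = -0.038864
Convexity effect: ½·C·(Δy)² = 0.5 × 42.3 × (0.007)² = +0.00103635
ΔP/P ≈ -0.038864 + 0.00103635 = -0.03782765
New price ≈ 74.73 × (1 - 0.03782765) = 71.9031397155.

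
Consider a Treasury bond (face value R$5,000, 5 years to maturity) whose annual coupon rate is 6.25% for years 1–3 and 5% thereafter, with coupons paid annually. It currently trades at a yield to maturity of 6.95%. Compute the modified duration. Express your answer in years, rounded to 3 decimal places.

Periodic yield y = 0.0695. First find Macaulay duration:
  t   CF        PV=CF/(1+0.0695)^t    t·PV
  1       312.50       292.1926       292.1926
  2       312.50       273.2049       546.4097
  3       312.50       255.4510       766.3531
  4       250.00       191.0807       764.3229
  5     5,250.00     3,751.9355    18,759.6773
  Σ                  4,763.8647    21,128.9556
P = 4,763.8647; Macaulay duration = 21,128.9556 / 4,763.8647 = 4.43526 years.
Modified duration = D_Mac / (1 + y) = 4.43526 / 1.0695 = 4.14704 years.

4.147 years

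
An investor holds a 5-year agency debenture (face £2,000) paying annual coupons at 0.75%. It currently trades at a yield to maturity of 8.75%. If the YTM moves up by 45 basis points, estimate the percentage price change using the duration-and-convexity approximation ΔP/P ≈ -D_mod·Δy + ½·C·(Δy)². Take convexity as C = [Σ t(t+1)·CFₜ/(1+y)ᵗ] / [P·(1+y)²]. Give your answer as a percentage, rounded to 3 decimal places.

With y = 0.0875:
  t   CF        PV=CF/(1+0.0875)^t    t·PV        t(t+1)·PV
  1        15.00        13.7931        13.7931          27.5862
  2        15.00        12.6833        25.3666          76.0999
  3        15.00        11.6628        34.9885         139.9538
  4        15.00        10.7244        42.8977         214.4886
  5     2,015.00     1,324.7341     6,623.6706      39,742.0236
  Σ                  1,373.5978     6,740.7165      40,200.1521
P = 1,373.5978; D_Mac = 4.90734 yrs; D_mod = 4.51250 yrs; C = 24.74626.
Duration effect: -4.51250 × (+0.0045) = -0.020306
Convexity effect: 0.5 × 24.74626 × (0.0045)² = +0.0002506
ΔP/P ≈ -0.020306 + 0.0002506 = -0.020056 = -2.0056%.

-2.006%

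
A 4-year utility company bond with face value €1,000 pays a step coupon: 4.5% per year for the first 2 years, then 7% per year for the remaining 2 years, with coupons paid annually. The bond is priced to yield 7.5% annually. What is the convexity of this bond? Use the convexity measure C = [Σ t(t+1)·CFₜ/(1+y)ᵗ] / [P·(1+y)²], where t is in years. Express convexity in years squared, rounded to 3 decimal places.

15.693

With y = 0.075:
  t   CF        PV=CF/(1+0.075)^t    t·PV        t(t+1)·PV
  1        45.00        41.8605        41.8605          83.7209
  2        45.00        38.9400        77.8799         233.6398
  3        70.00        56.3472       169.0417         676.1669
  4     1,070.00       801.2166     3,204.8663      16,024.3313
  Σ                    938.3642     3,493.6484      17,017.8590
P = 938.3642.
Convexity = Σ t(t+1)·PV / [P·(1+y)²] = 17,017.8590 / (938.3642 × 1.155625) = 15.69338.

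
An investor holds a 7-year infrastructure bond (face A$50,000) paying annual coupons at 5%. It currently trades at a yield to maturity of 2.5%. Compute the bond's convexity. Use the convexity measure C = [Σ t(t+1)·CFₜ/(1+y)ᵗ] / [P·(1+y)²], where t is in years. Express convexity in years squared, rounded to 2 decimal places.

44.73

With y = 0.025:
  t   CF        PV=CF/(1+0.025)^t    t·PV        t(t+1)·PV
  1     2,500.00     2,439.0244     2,439.0244       4,878.0488
  2     2,500.00     2,379.5360     4,759.0720      14,277.2159
  3     2,500.00     2,321.4985     6,964.4956      27,857.9823
  4     2,500.00     2,264.8766     9,059.5064      45,297.5322
  5     2,500.00     2,209.6357    11,048.1786      66,289.0716
  6     2,500.00     2,155.7422    12,934.4530      90,541.1709
  7    52,500.00    44,166.4248   309,164.9739   2,473,319.7911
  Σ                 57,936.7382   356,369.7039   2,722,460.8129
P = 57,936.7382.
Convexity = Σ t(t+1)·PV / [P·(1+y)²] = 2,722,460.8129 / (57,936.7382 × 1.050625) = 44.72598.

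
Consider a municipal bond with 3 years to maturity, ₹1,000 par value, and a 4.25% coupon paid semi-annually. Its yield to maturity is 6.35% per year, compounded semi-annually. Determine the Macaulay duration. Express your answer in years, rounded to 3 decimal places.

2.843 years

Periodic yield y = 0.03175. Discount each cash flow and weight by its period:
  t   CF        PV=CF/(1+0.03175)^t    t·PV
  1        21.25        20.5961        20.5961
  2        21.25        19.9623        39.9245
  3        21.25        19.3480        58.0439
  4        21.25        18.7526        75.0103
  5        21.25        18.1755        90.8775
  6     1,021.25       846.6135     5,079.6812
  Σ                    943.4479     5,364.1336
Price P = Σ PV = 943.4479.
Macaulay duration = Σ(t·PV) / P = 5,364.1336 / 943.4479 = 5.68567 half-year periods.
In years: 5.68567 / 2 = 2.84283 years.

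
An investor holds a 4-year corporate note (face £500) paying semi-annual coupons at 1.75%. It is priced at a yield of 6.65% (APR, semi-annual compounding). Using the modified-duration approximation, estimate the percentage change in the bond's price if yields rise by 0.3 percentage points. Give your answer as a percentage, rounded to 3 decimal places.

-1.122%

Periodic yield y = 0.03325. Modified duration first:
  t   CF        PV=CF/(1+0.03325)^t    t·PV
  1        4.375         4.2342         4.2342
  2        4.375         4.0980         8.1959
  3        4.375         3.9661        11.8982
  4        4.375         3.8385        15.3538
  5        4.375         3.7149        18.5747
  6        4.375         3.5954        21.5723
  7        4.375         3.4797        24.3578
  8      504.375       388.2489     3,105.9912
  Σ                    415.1756     3,210.1782
P = 415.1756; D_Mac = 7.73210 half-year periods = 3.86605 yrs; D_mod = 3.86605/(1+0.03325) = 3.74164 yrs.
ΔP/P ≈ -D_mod · Δy = -3.74164 × (+0.003) = -0.011225 = -1.1225%.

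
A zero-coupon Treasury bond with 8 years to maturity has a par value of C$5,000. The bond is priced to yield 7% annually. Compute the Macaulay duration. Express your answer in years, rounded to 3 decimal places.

A zero-coupon bond has a single cash flow at maturity, so its Macaulay duration equals its maturity: 8 years.

8.000 years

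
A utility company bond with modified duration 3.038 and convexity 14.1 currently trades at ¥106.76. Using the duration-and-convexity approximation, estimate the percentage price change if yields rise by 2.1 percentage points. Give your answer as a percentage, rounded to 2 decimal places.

-6.07%

Duration effect: -D_mod·Δy = -3.038 × (+0.021) = -0.063798
Convexity effect: ½·C·(Δy)² = 0.5 × 14.1 × (0.021)² = +0.00310905
ΔP/P ≈ -0.063798 + 0.00310905 = -0.06068895
= -6.068895%.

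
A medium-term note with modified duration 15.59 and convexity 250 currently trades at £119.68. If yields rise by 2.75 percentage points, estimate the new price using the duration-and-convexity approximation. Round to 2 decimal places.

£79.68

Duration effect: -D_mod·Δy = -15.59 × (+0.0275) = -0.428725
Convexity effect: ½·C·(Δy)² = 0.5 × 250 × (0.0275)² = +0.09453125
ΔP/P ≈ -0.428725 + 0.09453125 = -0.33419375
New price ≈ 119.68 × (1 - 0.33419375) = 79.683692.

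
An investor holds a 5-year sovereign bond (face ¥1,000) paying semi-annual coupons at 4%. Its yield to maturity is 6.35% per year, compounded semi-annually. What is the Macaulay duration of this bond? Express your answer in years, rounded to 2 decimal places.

4.55 years

Periodic yield y = 0.03175. Discount each cash flow and weight by its period:
  t   CF        PV=CF/(1+0.03175)^t    t·PV
  1        20.00        19.3845        19.3845
  2        20.00        18.7880        37.5760
  3        20.00        18.2099        54.6296
  4        20.00        17.6495        70.5979
  5        20.00        17.1064        85.5318
  6        20.00        16.5799        99.4797
  7        20.00        16.0697       112.4881
  8        20.00        15.5752       124.6018
  9        20.00        15.0959       135.8633
  10    1,020.00       746.2003     7,462.0026
  Σ                    900.6594     8,202.1554
Price P = Σ PV = 900.6594.
Macaulay duration = Σ(t·PV) / P = 8,202.1554 / 900.6594 = 9.10683 half-year periods.
In years: 9.10683 / 2 = 4.55342 years.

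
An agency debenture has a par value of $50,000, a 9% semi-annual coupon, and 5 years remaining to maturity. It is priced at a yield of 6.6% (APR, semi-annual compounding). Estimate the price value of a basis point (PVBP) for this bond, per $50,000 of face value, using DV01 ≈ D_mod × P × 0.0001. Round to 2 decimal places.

Periodic yield y = 0.033.
  t   CF        PV=CF/(1+0.033)^t    t·PV
  1     2,250.00     2,178.1220     2,178.1220
  2     2,250.00     2,108.5401     4,217.0803
  3     2,250.00     2,041.1812     6,123.5435
  4     2,250.00     1,975.9740     7,903.8961
  5     2,250.00     1,912.8500     9,564.2499
  6     2,250.00     1,851.7425    11,110.4549
  7     2,250.00     1,792.5871    12,548.1097
  8     2,250.00     1,735.3215    13,882.5719
  9     2,250.00     1,679.8853    15,118.9675
  10   52,250.00    37,764.4427   377,644.4266
  Σ                 55,040.6463   460,291.4224
P = 55,040.6463; D_Mac = 8.36275 half-year periods = 4.18138 yrs; D_mod = 4.04780 yrs.
DV01 ≈ 4.04780 × 55,040.6463 × 0.0001 = 22.279352.

$22.28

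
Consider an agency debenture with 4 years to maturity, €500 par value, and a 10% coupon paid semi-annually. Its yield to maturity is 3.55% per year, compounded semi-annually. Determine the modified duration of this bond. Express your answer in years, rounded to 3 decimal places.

Periodic yield y = 0.01775. First find Macaulay duration:
  t   CF        PV=CF/(1+0.01775)^t    t·PV
  1        25.00        24.5640        24.5640
  2        25.00        24.1356        48.2712
  3        25.00        23.7146        71.1439
  4        25.00        23.3011        93.2042
  5        25.00        22.8947       114.4734
  6        25.00        22.4954       134.9723
  7        25.00        22.1031       154.7214
  8       525.00       456.0689     3,648.5508
  Σ                    619.2772     4,289.9012
P = 619.2772; Macaulay duration = 4,289.9012 / 619.2772 = 6.92727 half-year periods = 3.46364 years.
Modified duration = D_Mac / (1 + y) = 3.46364 / 1.01775 = 3.40323 years.

3.403 years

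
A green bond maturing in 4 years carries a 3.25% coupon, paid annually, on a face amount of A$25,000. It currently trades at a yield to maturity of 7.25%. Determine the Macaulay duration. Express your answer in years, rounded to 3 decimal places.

Periodic yield y = 0.0725. Discount each cash flow and weight by its year:
  t   CF        PV=CF/(1+0.0725)^t    t·PV
  1       812.50       757.5758       757.5758
  2       812.50       706.3643     1,412.7287
  3       812.50       658.6148     1,975.8443
  4    25,812.50    19,509.2631    78,037.0524
  Σ                 21,631.8180    82,183.2012
Price P = Σ PV = 21,631.8180.
Macaulay duration = Σ(t·PV) / P = 82,183.2012 / 21,631.8180 = 3.79918 years.

3.799 years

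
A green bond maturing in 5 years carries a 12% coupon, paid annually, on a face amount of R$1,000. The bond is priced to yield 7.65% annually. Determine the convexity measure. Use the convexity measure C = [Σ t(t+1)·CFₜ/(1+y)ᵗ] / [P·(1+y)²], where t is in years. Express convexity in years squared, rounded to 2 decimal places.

19.84

With y = 0.0765:
  t   CF        PV=CF/(1+0.0765)^t    t·PV        t(t+1)·PV
  1       120.00       111.4724       111.4724         222.9447
  2       120.00       103.5507       207.1015         621.3044
  3       120.00        96.1920       288.5761       1,154.3045
  4       120.00        89.3563       357.4251       1,787.1257
  5     1,120.00       774.7255     3,873.6275      23,241.7650
  Σ                  1,175.2969     4,838.2026      27,027.4444
P = 1,175.2969.
Convexity = Σ t(t+1)·PV / [P·(1+y)²] = 27,027.4444 / (1,175.2969 × 1.158852) = 19.84400.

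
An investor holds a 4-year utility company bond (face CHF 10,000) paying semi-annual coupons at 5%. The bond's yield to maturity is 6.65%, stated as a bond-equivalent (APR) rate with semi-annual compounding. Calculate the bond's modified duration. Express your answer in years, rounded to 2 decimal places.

Periodic yield y = 0.03325. First find Macaulay duration:
  t   CF        PV=CF/(1+0.03325)^t    t·PV
  1       250.00       241.9550       241.9550
  2       250.00       234.1689       468.3378
  3       250.00       226.6333       679.9000
  4       250.00       219.3403       877.3610
  5       250.00       212.2819     1,061.4094
  6       250.00       205.4507     1,232.7039
  7       250.00       198.8392     1,391.8747
  8    10,250.00     7,890.0645    63,120.5160
  Σ                  9,428.7338    69,074.0579
P = 9,428.7338; Macaulay duration = 69,074.0579 / 9,428.7338 = 7.32591 half-year periods = 3.66296 years.
Modified duration = D_Mac / (1 + y) = 3.66296 / 1.03325 = 3.54508 years.

3.55 years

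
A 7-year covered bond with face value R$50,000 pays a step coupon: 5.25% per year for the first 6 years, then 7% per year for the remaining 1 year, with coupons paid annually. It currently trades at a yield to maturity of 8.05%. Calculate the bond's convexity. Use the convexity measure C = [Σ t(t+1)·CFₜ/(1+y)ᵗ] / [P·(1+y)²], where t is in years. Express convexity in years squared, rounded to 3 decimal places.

With y = 0.0805:
  t   CF        PV=CF/(1+0.0805)^t    t·PV        t(t+1)·PV
  1     2,625.00     2,429.4308     2,429.4308       4,858.8616
  2     2,625.00     2,248.4320     4,496.8641      13,490.5922
  3     2,625.00     2,080.9181     6,242.7544      24,971.0176
  4     2,625.00     1,925.8844     7,703.5377      38,517.6887
  5     2,625.00     1,782.4011     8,912.0057      53,472.0342
  6     2,625.00     1,649.6077     9,897.6463      69,283.5242
  7    53,500.00    31,115.7579   217,810.3052   1,742,482.4413
  Σ                 43,232.4322   257,492.5442   1,947,076.1600
P = 43,232.4322.
Convexity = Σ t(t+1)·PV / [P·(1+y)²] = 1,947,076.1600 / (43,232.4322 × 1.167480) = 38.57658.

38.577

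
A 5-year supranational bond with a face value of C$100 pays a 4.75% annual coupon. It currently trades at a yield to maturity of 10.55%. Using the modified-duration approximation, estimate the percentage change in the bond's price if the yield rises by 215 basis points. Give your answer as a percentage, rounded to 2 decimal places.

Periodic yield y = 0.1055. Modified duration first:
  t   CF        PV=CF/(1+0.1055)^t    t·PV
  1         4.75         4.2967         4.2967
  2         4.75         3.8867         7.7733
  3         4.75         3.5157        10.5472
  4         4.75         3.1802        12.7209
  5       104.75        63.4396       317.1979
  Σ                     78.3189       352.5361
P = 78.3189; D_Mac = 4.50129 yrs; D_mod = 4.50129/(1+0.1055) = 4.07172 yrs.
ΔP/P ≈ -D_mod · Δy = -4.07172 × (+0.0215) = -0.087542 = -8.7542%.

-8.75%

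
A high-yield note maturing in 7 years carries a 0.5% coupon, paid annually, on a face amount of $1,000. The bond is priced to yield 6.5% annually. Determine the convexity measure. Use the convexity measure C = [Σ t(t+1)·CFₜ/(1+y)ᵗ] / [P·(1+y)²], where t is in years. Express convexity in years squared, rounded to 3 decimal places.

With y = 0.065:
  t   CF        PV=CF/(1+0.065)^t    t·PV        t(t+1)·PV
  1         5.00         4.6948         4.6948           9.3897
  2         5.00         4.4083         8.8166          26.4498
  3         5.00         4.1392        12.4177          49.6709
  4         5.00         3.8866        15.5465          77.7323
  5         5.00         3.6494        18.2470         109.4821
  6         5.00         3.4267        20.5600         143.9202
  7     1,005.00       646.7237     4,527.0662      36,216.5298
  Σ                    670.9288     4,607.3489      36,633.1748
P = 670.9288.
Convexity = Σ t(t+1)·PV / [P·(1+y)²] = 36,633.1748 / (670.9288 × 1.134225) = 48.13920.

48.139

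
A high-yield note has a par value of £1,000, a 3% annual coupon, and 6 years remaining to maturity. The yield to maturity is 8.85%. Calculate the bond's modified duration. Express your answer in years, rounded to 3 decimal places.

Periodic yield y = 0.0885. First find Macaulay duration:
  t   CF        PV=CF/(1+0.0885)^t    t·PV
  1        30.00        27.5609        27.5609
  2        30.00        25.3200        50.6401
  3        30.00        23.2614        69.7842
  4        30.00        21.3701        85.4806
  5        30.00        19.6327        98.1633
  6     1,030.00       619.2509     3,715.5052
  Σ                    736.3960     4,047.1342
P = 736.3960; Macaulay duration = 4,047.1342 / 736.3960 = 5.49587 years.
Modified duration = D_Mac / (1 + y) = 5.49587 / 1.0885 = 5.04903 years.

5.049 years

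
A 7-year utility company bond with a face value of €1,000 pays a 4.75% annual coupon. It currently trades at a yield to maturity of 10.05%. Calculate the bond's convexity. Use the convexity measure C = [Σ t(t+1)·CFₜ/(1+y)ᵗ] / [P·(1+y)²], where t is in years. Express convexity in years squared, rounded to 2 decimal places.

With y = 0.1005:
  t   CF        PV=CF/(1+0.1005)^t    t·PV        t(t+1)·PV
  1        47.50        43.1622        43.1622          86.3244
  2        47.50        39.2205        78.4411         235.3232
  3        47.50        35.6388       106.9165         427.6660
  4        47.50        32.3842       129.5369         647.6844
  5        47.50        29.4268       147.1341         882.8047
  6        47.50        26.7395       160.4370       1,123.0591
  7     1,047.50       535.8259     3,750.7813      30,006.2505
  Σ                    742.3980     4,416.4091      33,409.1123
P = 742.3980.
Convexity = Σ t(t+1)·PV / [P·(1+y)²] = 33,409.1123 / (742.3980 × 1.211100) = 37.15763.

37.16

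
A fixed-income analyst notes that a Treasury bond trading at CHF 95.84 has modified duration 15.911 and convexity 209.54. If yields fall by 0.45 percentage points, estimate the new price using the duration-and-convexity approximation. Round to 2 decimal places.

CHF 102.91

Duration effect: -D_mod·Δy = -15.911 × (-0.0045) = +0.0715995
Convexity effect: ½·C·(Δy)² = 0.5 × 209.54 × (-0.0045)² = +0.0021215925
ΔP/P ≈ +0.0715995 + 0.0021215925 = +0.0737210925
New price ≈ 95.84 × (1 + 0.0737210925) = 102.9054295052.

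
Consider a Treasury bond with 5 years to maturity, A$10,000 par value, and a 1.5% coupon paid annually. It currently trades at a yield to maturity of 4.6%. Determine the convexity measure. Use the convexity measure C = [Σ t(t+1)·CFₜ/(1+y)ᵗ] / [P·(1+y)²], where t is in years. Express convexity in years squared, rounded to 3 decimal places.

26.265

With y = 0.046:
  t   CF        PV=CF/(1+0.046)^t    t·PV        t(t+1)·PV
  1       150.00       143.4034       143.4034         286.8069
  2       150.00       137.0970       274.1940         822.5819
  3       150.00       131.0679       393.2036       1,572.8143
  4       150.00       125.3039       501.2155       2,506.0776
  5    10,150.00     8,106.0190    40,530.0952     243,180.5712
  Σ                  8,642.8912    41,842.1117     248,368.8519
P = 8,642.8912.
Convexity = Σ t(t+1)·PV / [P·(1+y)²] = 248,368.8519 / (8,642.8912 × 1.094116) = 26.26484.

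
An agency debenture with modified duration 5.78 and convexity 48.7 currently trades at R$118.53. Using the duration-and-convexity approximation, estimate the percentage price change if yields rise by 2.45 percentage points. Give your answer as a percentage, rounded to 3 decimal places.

Duration effect: -D_mod·Δy = -5.78 × (+0.0245) = -0.141610
Convexity effect: ½·C·(Δy)² = 0.5 × 48.7 × (0.0245)² = +0.0146160875
ΔP/P ≈ -0.141610 + 0.0146160875 = -0.1269939125
= -12.69939125%.

-12.699%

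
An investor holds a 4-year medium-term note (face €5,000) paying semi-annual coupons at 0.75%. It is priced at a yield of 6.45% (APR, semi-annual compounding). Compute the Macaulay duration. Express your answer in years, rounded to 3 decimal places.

Periodic yield y = 0.03225. Discount each cash flow and weight by its period:
  t   CF        PV=CF/(1+0.03225)^t    t·PV
  1        18.75        18.1642        18.1642
  2        18.75        17.5967        35.1934
  3        18.75        17.0469        51.1408
  4        18.75        16.5144        66.0574
  5        18.75        15.9984        79.9920
  6        18.75        15.4986        92.9915
  7        18.75        15.0144       105.1006
  8     5,018.75     3,893.2871    31,146.2968
  Σ                  4,009.1207    31,594.9368
Price P = Σ PV = 4,009.1207.
Macaulay duration = Σ(t·PV) / P = 31,594.9368 / 4,009.1207 = 7.88076 half-year periods.
In years: 7.88076 / 2 = 3.94038 years.

3.940 years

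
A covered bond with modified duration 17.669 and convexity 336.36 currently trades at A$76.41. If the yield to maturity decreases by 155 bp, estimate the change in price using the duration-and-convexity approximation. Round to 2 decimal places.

+A$24.01

Duration effect: -D_mod·Δy = -17.669 × (-0.0155) = +0.2738695
Convexity effect: ½·C·(Δy)² = 0.5 × 336.36 × (-0.0155)² = +0.040405245
ΔP/P ≈ +0.2738695 + 0.040405245 = +0.314274745
ΔP ≈ 76.41 × (+0.314274745) = +24.01373326545.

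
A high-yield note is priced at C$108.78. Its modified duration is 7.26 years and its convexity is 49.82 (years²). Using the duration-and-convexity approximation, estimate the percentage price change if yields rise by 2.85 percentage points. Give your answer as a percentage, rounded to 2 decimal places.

Duration effect: -D_mod·Δy = -7.26 × (+0.0285) = -0.206910
Convexity effect: ½·C·(Δy)² = 0.5 × 49.82 × (0.0285)² = +0.0202331475
ΔP/P ≈ -0.206910 + 0.0202331475 = -0.1866768525
= -18.66768525%.

-18.67%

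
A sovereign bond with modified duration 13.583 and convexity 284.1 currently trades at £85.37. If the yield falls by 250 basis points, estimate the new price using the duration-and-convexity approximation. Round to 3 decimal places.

£121.939

Duration effect: -D_mod·Δy = -13.583 × (-0.025) = +0.339575
Convexity effect: ½·C·(Δy)² = 0.5 × 284.1 × (-0.025)² = +0.08878125
ΔP/P ≈ +0.339575 + 0.08878125 = +0.42835625
New price ≈ 85.37 × (1 + 0.42835625) = 121.9387730625.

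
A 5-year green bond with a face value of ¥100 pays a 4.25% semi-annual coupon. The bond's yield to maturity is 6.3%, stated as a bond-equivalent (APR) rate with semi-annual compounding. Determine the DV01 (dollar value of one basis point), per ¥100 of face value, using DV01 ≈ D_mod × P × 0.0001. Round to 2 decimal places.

¥0.04

Periodic yield y = 0.0315.
  t   CF        PV=CF/(1+0.0315)^t    t·PV
  1        2.125         2.0601         2.0601
  2        2.125         1.9972         3.9944
  3        2.125         1.9362         5.8086
  4        2.125         1.8771         7.5083
  5        2.125         1.8198         9.0988
  6        2.125         1.7642        10.5851
  7        2.125         1.7103        11.9722
  8        2.125         1.6581        13.2646
  9        2.125         1.6074        14.4670
  10     102.125        74.8927       748.9274
  Σ                     91.3231       827.6865
P = 91.3231; D_Mac = 9.06328 half-year periods = 4.53164 yrs; D_mod = 4.39325 yrs.
DV01 ≈ 4.39325 × 91.3231 × 0.0001 = 0.040121.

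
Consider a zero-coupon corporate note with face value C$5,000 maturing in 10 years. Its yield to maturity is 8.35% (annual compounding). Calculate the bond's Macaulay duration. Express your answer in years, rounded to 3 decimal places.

10.000 years

A zero-coupon bond has a single cash flow at maturity, so its Macaulay duration equals its maturity: 10 years.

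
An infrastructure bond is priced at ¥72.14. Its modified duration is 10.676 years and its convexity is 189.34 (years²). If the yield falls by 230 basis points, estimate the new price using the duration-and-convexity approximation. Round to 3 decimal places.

Duration effect: -D_mod·Δy = -10.676 × (-0.023) = +0.245548
Convexity effect: ½·C·(Δy)² = 0.5 × 189.34 × (-0.023)² = +0.05008043
ΔP/P ≈ +0.245548 + 0.05008043 = +0.29562843
New price ≈ 72.14 × (1 + 0.29562843) = 93.4666349402.

¥93.467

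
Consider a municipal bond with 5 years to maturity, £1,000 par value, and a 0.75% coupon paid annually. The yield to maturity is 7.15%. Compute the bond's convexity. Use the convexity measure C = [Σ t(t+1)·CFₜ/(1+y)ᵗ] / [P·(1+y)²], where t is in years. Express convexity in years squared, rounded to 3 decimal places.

With y = 0.0715:
  t   CF        PV=CF/(1+0.0715)^t    t·PV        t(t+1)·PV
  1         7.50         6.9995         6.9995          13.9991
  2         7.50         6.5325        13.0649          39.1948
  3         7.50         6.0966        18.2897          73.1587
  4         7.50         5.6897        22.7590         113.7948
  5     1,007.50       713.3196     3,566.5982      21,399.5890
  Σ                    738.6379     3,627.7113      21,639.7364
P = 738.6379.
Convexity = Σ t(t+1)·PV / [P·(1+y)²] = 21,639.7364 / (738.6379 × 1.148112) = 25.51738.

25.517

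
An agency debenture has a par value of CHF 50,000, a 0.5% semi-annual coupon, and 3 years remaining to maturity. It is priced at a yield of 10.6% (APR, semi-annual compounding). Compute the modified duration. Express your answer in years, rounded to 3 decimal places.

2.828 years

Periodic yield y = 0.053. First find Macaulay duration:
  t   CF        PV=CF/(1+0.053)^t    t·PV
  1       125.00       118.7085       118.7085
  2       125.00       112.7336       225.4671
  3       125.00       107.0594       321.1783
  4       125.00       101.6709       406.6835
  5       125.00        96.5535       482.7677
  6    50,125.00    36,769.1981   220,615.1886
  Σ                 37,305.9240   222,169.9936
P = 37,305.9240; Macaulay duration = 222,169.9936 / 37,305.9240 = 5.95535 half-year periods = 2.97768 years.
Modified duration = D_Mac / (1 + y) = 2.97768 / 1.053 = 2.82780 years.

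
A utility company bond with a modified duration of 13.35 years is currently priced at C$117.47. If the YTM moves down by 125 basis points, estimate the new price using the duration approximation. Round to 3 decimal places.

Duration approximation: ΔP/P ≈ -D_mod · Δy = -13.35 × (-0.0125) = +0.166875.
New price ≈ 117.47 × (1 + 0.166875) = 137.07280625.

C$137.073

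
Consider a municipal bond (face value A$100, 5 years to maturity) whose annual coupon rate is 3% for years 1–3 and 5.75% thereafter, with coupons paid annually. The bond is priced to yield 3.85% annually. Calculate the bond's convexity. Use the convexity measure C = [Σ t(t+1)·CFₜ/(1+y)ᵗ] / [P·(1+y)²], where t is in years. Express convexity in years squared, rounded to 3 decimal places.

25.561

With y = 0.0385:
  t   CF        PV=CF/(1+0.0385)^t    t·PV        t(t+1)·PV
  1         3.00         2.8888         2.8888           5.7776
  2         3.00         2.7817         5.5634          16.6901
  3         3.00         2.6786         8.0357          32.1427
  4         5.75         4.9436        19.7743          98.8717
  5       105.75        87.5483       437.7417       2,626.4499
  Σ                    100.8409       474.0038       2,779.9320
P = 100.8409.
Convexity = Σ t(t+1)·PV / [P·(1+y)²] = 2,779.9320 / (100.8409 × 1.078482) = 25.56138.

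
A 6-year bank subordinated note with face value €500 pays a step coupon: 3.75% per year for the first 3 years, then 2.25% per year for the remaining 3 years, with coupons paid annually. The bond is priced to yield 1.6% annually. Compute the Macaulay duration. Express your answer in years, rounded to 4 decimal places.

Periodic yield y = 0.016. Discount each cash flow and weight by its year:
  t   CF        PV=CF/(1+0.016)^t    t·PV
  1        18.75        18.4547        18.4547
  2        18.75        18.1641        36.3282
  3        18.75        17.8781        53.6342
  4        11.25        10.5579        42.2316
  5        11.25        10.3916        51.9582
  6       511.25       464.8053     2,788.8318
  Σ                    540.2517     2,991.4387
Price P = Σ PV = 540.2517.
Macaulay duration = Σ(t·PV) / P = 2,991.4387 / 540.2517 = 5.53712 years.

5.5371 years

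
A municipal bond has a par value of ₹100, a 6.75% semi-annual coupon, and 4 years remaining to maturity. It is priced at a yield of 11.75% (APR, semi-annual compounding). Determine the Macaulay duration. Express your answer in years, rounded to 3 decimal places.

Periodic yield y = 0.05875. Discount each cash flow and weight by its period:
  t   CF        PV=CF/(1+0.05875)^t    t·PV
  1        3.375         3.1877         3.1877
  2        3.375         3.0108         6.0217
  3        3.375         2.8438         8.5313
  4        3.375         2.6860        10.7439
  5        3.375         2.5369        12.6846
  6        3.375         2.3961        14.3769
  7        3.375         2.2632        15.8423
  8      103.375        65.4739       523.7911
  Σ                     84.3984       595.1794
Price P = Σ PV = 84.3984.
Macaulay duration = Σ(t·PV) / P = 595.1794 / 84.3984 = 7.05202 half-year periods.
In years: 7.05202 / 2 = 3.52601 years.

3.526 years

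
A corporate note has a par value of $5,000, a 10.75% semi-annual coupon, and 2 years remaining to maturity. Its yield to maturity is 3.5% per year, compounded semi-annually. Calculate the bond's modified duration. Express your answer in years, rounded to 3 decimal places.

Periodic yield y = 0.0175. First find Macaulay duration:
  t   CF        PV=CF/(1+0.0175)^t    t·PV
  1       268.75       264.1278       264.1278
  2       268.75       259.5850       519.1701
  3       268.75       255.1204       765.3613
  4     5,268.75     4,915.5251    19,662.1005
  Σ                  5,694.3583    21,210.7596
P = 5,694.3583; Macaulay duration = 21,210.7596 / 5,694.3583 = 3.72487 half-year periods = 1.86244 years.
Modified duration = D_Mac / (1 + y) = 1.86244 / 1.0175 = 1.83040 years.

1.830 years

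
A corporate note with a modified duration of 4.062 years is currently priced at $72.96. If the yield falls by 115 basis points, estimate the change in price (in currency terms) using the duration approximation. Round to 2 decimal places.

+$3.41

Duration approximation: ΔP/P ≈ -D_mod · Δy = -4.062 × (-0.0115) = +0.046713.
ΔP ≈ 72.96 × (+0.046713) = +3.40818048.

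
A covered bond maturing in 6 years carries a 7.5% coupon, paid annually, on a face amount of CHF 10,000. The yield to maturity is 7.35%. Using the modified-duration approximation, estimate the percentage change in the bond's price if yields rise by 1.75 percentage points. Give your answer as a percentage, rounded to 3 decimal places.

Periodic yield y = 0.0735. Modified duration first:
  t   CF        PV=CF/(1+0.0735)^t    t·PV
  1       750.00       698.6493       698.6493
  2       750.00       650.8144     1,301.6288
  3       750.00       606.2547     1,818.7641
  4       750.00       564.7459     2,258.9835
  5       750.00       526.0791     2,630.3953
  6    10,750.00     7,024.1887    42,145.1323
  Σ                 10,070.7321    50,853.5534
P = 10,070.7321; D_Mac = 5.04964 yrs; D_mod = 5.04964/(1+0.0735) = 4.70390 yrs.
ΔP/P ≈ -D_mod · Δy = -4.70390 × (+0.0175) = -0.082318 = -8.2318%.

-8.232%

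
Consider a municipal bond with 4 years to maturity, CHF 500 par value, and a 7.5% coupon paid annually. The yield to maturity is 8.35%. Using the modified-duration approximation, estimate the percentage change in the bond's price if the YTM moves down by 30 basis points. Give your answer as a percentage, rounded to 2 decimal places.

Periodic yield y = 0.0835. Modified duration first:
  t   CF        PV=CF/(1+0.0835)^t    t·PV
  1        37.50        34.6101        34.6101
  2        37.50        31.9428        63.8857
  3        37.50        29.4812        88.4435
  4       537.50       389.9984     1,559.9935
  Σ                    486.0324     1,746.9327
P = 486.0324; D_Mac = 3.59427 yrs; D_mod = 3.59427/(1+0.0835) = 3.31728 yrs.
ΔP/P ≈ -D_mod · Δy = -3.31728 × (-0.003) = +0.009952 = +0.9952%.

+1.00%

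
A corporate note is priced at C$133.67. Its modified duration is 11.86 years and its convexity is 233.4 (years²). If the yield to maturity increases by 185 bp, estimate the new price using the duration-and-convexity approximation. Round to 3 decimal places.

Duration effect: -D_mod·Δy = -11.86 × (+0.0185) = -0.219410
Convexity effect: ½·C·(Δy)² = 0.5 × 233.4 × (0.0185)² = +0.039940575
ΔP/P ≈ -0.219410 + 0.039940575 = -0.179469425
New price ≈ 133.67 × (1 - 0.179469425) = 109.68032196025.

C$109.680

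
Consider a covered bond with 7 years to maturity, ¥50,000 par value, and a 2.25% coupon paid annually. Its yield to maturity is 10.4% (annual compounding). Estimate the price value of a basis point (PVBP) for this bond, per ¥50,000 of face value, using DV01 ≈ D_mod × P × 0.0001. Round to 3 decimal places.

¥17.627

Periodic yield y = 0.104.
  t   CF        PV=CF/(1+0.104)^t    t·PV
  1     1,125.00     1,019.0217     1,019.0217
  2     1,125.00       923.0269     1,846.0539
  3     1,125.00       836.0751     2,508.2254
  4     1,125.00       757.3144     3,029.2577
  5     1,125.00       685.9732     3,429.8661
  6     1,125.00       621.3525     3,728.1153
  7    51,125.00    25,577.0120   179,039.0840
  Σ                 30,419.7760   194,599.6240
P = 30,419.7760; D_Mac = 6.39714 yrs; D_mod = 5.79451 yrs.
DV01 ≈ 5.79451 × 30,419.7760 × 0.0001 = 17.626778.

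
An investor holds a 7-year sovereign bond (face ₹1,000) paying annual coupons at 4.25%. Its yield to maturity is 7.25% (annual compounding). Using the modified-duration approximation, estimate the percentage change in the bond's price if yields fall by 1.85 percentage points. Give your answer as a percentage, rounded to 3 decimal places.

+10.545%

Periodic yield y = 0.0725. Modified duration first:
  t   CF        PV=CF/(1+0.0725)^t    t·PV
  1        42.50        39.6270        39.6270
  2        42.50        36.9483        73.8966
  3        42.50        34.4506       103.3519
  4        42.50        32.1218       128.4872
  5        42.50        29.9504       149.7519
  6        42.50        27.9258       167.5546
  7     1,042.50       638.6971     4,470.8798
  Σ                    839.7210     5,133.5490
P = 839.7210; D_Mac = 6.11340 yrs; D_mod = 6.11340/(1+0.0725) = 5.70014 yrs.
ΔP/P ≈ -D_mod · Δy = -5.70014 × (-0.0185) = +0.105453 = +10.5453%.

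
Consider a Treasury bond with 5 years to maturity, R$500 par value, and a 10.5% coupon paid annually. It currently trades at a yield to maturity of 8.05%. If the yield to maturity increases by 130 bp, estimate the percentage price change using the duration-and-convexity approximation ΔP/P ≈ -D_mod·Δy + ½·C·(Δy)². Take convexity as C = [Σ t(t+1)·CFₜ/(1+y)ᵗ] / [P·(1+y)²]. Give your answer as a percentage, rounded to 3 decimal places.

With y = 0.0805:
  t   CF        PV=CF/(1+0.0805)^t    t·PV        t(t+1)·PV
  1        52.50        48.5886        48.5886          97.1772
  2        52.50        44.9686        89.9373         269.8118
  3        52.50        41.6184       124.8551         499.4204
  4        52.50        38.5177       154.0708         770.3538
  5       552.50       375.1530     1,875.7650      11,254.5901
  Σ                    548.8463     2,293.2168      12,891.3533
P = 548.8463; D_Mac = 4.17825 yrs; D_mod = 3.86696 yrs; C = 20.11862.
Duration effect: -3.86696 × (+0.013) = -0.050270
Convexity effect: 0.5 × 20.11862 × (0.013)² = +0.0017000
ΔP/P ≈ -0.050270 + 0.0017000 = -0.048570 = -4.8570%.

-4.857%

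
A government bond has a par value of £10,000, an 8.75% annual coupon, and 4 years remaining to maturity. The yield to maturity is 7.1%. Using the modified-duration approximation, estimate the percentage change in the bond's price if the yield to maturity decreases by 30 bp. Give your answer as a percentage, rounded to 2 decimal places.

Periodic yield y = 0.071. Modified duration first:
  t   CF        PV=CF/(1+0.071)^t    t·PV
  1       875.00       816.9935       816.9935
  2       875.00       762.8324     1,525.6647
  3       875.00       712.2618     2,136.7853
  4    10,875.00     8,265.5429    33,062.1714
  Σ                 10,557.6305    37,541.6150
P = 10,557.6305; D_Mac = 3.55588 yrs; D_mod = 3.55588/(1+0.071) = 3.32014 yrs.
ΔP/P ≈ -D_mod · Δy = -3.32014 × (-0.003) = +0.009960 = +0.9960%.

+1.00%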